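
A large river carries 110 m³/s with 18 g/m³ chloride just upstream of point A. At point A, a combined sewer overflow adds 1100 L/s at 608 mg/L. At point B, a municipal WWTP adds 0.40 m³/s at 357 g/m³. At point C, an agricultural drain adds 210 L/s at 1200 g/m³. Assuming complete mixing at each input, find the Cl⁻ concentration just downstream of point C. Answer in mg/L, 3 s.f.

27.2 mg/L

1100 L/s = 1.1 m³/s.
After input A: C = (110·18 + 1.1·608) / 111.1 = 23.84 mg/L.
After input B: C = (111.1·23.84 + 0.4·357) / 111.5 = 25.04 mg/L.
210 L/s = 0.21 m³/s.
After input C: C = (111.5·25.04 + 0.21·1200) / 111.7 = 27.25 mg/L.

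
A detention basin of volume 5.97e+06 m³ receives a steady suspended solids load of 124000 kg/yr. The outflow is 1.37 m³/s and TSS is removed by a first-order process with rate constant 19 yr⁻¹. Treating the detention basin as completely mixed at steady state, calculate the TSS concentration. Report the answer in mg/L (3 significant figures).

Outflow Q = 1.37 m³/s × 3.156e+07 s/yr = 4.323e+07 m³/yr.
Steady-state CSTR mass balance: W = Q·C + k·V·C, so C = W/(Q + kV).
Q + kV = 4.323e+07 + 19·5.97e+06 = 1.567e+08 m³/yr.
C = 124000/1.567e+08 = 0.0007915 kg/m³ = 0.7915 mg/L.

0.792 mg/L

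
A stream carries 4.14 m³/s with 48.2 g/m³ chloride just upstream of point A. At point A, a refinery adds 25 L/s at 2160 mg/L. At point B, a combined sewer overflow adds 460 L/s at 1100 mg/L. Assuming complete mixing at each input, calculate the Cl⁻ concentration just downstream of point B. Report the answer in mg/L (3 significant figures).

164 mg/L

25 L/s = 0.025 m³/s.
After input A: C = (4.14·48.2 + 0.025·2160) / 4.165 = 60.88 mg/L.
460 L/s = 0.46 m³/s.
After input B: C = (4.165·60.88 + 0.46·1100) / 4.625 = 164.2 mg/L.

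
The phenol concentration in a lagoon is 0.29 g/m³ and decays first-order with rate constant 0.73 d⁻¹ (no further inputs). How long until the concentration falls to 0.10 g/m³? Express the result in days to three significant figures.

t = ln(C₀/C)/k = ln(0.29/0.10)/0.73 = 1.065/0.73 = 1.459 d.

1.46 d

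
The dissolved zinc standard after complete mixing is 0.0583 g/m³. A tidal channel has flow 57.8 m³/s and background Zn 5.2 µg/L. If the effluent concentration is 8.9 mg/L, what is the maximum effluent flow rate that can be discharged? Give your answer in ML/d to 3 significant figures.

5.2 µg/L = 0.0052 mg/L.
Mass balance at complete mixing: C_std·(Q_w + Q_r) = Q_w·C_e + Q_r·C_b.
Rearranging, Q_w = Q_r·(C_std − C_b)/(C_e − C_std) = 57.8·(0.0583 − 0.0052) / (8.9 − 0.0583) = 0.3471 m³/s.
= 29.99 ML/d.

30.0 ML/d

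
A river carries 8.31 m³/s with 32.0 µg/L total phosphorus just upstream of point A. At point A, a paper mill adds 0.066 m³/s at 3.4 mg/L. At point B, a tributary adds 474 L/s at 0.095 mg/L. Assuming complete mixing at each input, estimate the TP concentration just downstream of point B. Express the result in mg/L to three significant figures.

32.0 µg/L = 0.032 mg/L.
After input A: C = (8.31·0.032 + 0.066·3.4) / 8.376 = 0.05854 mg/L.
474 L/s = 0.474 m³/s.
After input B: C = (8.376·0.05854 + 0.474·0.095) / 8.85 = 0.06049 mg/L.

0.0605 mg/L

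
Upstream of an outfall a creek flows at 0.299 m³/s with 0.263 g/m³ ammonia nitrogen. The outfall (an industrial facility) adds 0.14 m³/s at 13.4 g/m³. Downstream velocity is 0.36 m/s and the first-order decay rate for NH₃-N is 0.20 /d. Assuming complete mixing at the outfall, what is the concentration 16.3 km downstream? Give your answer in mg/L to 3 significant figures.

After complete mixing, C₀ = (0.14·13.4 + 0.299·0.263) / 0.439 = 4.452 mg/L.
Travel time t = 1.63e+04 m / 0.36 m/s = 4.528e+04 s = 0.524 d.
C = 4.452·exp(−0.20·0.524) = 4.452·0.9005 = 4.009 mg/L.

4.01 mg/L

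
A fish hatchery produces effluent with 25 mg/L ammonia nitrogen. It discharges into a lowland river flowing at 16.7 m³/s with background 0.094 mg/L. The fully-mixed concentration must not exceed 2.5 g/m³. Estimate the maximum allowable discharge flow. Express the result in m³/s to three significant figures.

1.79 m³/s

Mass balance at complete mixing: C_std·(Q_w + Q_r) = Q_w·C_e + Q_r·C_b.
Rearranging, Q_w = Q_r·(C_std − C_b)/(C_e − C_std) = 16.7·(2.5 − 0.094) / (25 − 2.5) = 1.786 m³/s.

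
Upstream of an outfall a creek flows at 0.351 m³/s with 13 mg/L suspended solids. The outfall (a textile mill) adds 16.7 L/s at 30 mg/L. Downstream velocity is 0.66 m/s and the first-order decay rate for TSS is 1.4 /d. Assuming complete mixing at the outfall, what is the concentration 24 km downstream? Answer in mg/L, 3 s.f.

16.7 L/s = 0.0167 m³/s.
After complete mixing, C₀ = (0.0167·30 + 0.351·13) / 0.3677 = 13.77 mg/L.
Travel time t = 2.4e+04 m / 0.66 m/s = 3.636e+04 s = 0.4209 d.
C = 13.77·exp(−1.4·0.4209) = 13.77·0.5548 = 7.64 mg/L.

7.64 mg/L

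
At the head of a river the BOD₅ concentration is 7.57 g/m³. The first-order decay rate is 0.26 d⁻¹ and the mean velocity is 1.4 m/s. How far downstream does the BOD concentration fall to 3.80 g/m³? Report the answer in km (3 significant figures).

321 km

From C = C₀·e^(−kt), t = ln(C₀/C)/k = ln(7.57/3.80)/0.26 = 0.6892/0.26 = 2.651 d.
Distance = v·t = 1.4 m/s × 2.29e+05 s = 3.206e+05 m = 320.6 km.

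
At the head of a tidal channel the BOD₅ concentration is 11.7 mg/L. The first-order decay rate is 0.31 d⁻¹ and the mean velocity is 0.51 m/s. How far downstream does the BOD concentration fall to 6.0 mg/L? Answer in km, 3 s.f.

94.9 km

From C = C₀·e^(−kt), t = ln(C₀/C)/k = ln(11.7/6.0)/0.31 = 0.6678/0.31 = 2.154 d.
Distance = v·t = 0.51 m/s × 1.861e+05 s = 9.493e+04 m = 94.93 km.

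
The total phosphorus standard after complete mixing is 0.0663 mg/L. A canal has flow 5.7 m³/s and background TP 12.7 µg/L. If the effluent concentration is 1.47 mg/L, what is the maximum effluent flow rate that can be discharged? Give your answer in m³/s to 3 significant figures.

0.218 m³/s

12.7 µg/L = 0.0127 mg/L.
Mass balance at complete mixing: C_std·(Q_w + Q_r) = Q_w·C_e + Q_r·C_b.
Rearranging, Q_w = Q_r·(C_std − C_b)/(C_e − C_std) = 5.7·(0.0663 − 0.0127) / (1.47 − 0.0663) = 0.2177 m³/s.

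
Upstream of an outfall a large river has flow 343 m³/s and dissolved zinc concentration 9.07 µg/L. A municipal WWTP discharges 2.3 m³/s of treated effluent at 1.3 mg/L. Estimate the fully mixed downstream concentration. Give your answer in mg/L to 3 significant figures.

9.07 µg/L = 0.00907 mg/L.
Conservation of mass across the mixing zone: C = (2.3·1.3 + 343·0.00907) / (2.3 + 343) = 6.101/345.3 = 0.01767 mg/L.

0.0177 mg/L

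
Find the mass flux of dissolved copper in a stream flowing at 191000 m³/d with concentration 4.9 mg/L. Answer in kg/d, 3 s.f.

191000 m³/d = 2.211 m³/s.
Mass flux = Q·C = 2.211 m³/s × 4.9 g/m³ = 10.83 g/s.
= 10.83 g/s × 86.4 = 935.9 kg/d.

936 kg/d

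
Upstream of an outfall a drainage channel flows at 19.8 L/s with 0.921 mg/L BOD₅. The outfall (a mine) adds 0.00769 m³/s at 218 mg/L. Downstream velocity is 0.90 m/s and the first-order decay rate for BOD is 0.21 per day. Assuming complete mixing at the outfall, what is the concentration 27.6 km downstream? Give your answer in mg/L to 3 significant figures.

19.8 L/s = 0.0198 m³/s.
After complete mixing, C₀ = (0.00769·218 + 0.0198·0.921) / 0.02749 = 61.65 mg/L.
Travel time t = 2.76e+04 m / 0.90 m/s = 3.067e+04 s = 0.3549 d.
C = 61.65·exp(−0.21·0.3549) = 61.65·0.9282 = 57.22 mg/L.

57.2 mg/L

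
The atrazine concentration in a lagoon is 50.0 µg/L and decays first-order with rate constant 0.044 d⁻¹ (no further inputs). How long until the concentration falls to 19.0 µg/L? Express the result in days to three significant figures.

t = ln(C₀/C)/k = ln(50.0/19.0)/0.044 = 0.9676/0.044 = 21.99 d.

22.0 d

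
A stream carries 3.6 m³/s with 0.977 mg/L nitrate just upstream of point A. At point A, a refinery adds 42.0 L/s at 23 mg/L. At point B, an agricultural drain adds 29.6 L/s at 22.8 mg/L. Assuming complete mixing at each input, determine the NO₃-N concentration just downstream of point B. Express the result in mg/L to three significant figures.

42.0 L/s = 0.042 m³/s.
After input A: C = (3.6·0.977 + 0.042·23) / 3.642 = 1.231 mg/L.
29.6 L/s = 0.0296 m³/s.
After input B: C = (3.642·1.231 + 0.0296·22.8) / 3.672 = 1.405 mg/L.

1.40 mg/L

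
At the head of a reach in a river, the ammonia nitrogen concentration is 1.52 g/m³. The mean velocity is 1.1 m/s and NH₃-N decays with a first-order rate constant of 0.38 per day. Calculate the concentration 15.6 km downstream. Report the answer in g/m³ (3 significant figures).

Travel time t = 15.6 km / 1.1 m/s = 1.56e+04/1.1 = 1.418e+04 s = 0.1641 d.
First-order decay: C = 1.52·exp(−0.38·0.1641) = 1.52·0.9395 = 1.428 g/m³.

1.43 g/m³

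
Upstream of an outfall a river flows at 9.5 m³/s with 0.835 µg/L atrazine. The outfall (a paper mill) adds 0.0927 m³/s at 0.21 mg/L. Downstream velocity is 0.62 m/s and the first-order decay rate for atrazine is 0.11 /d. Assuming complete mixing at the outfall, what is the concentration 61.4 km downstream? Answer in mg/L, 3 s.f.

0.835 µg/L = 0.000835 mg/L.
After complete mixing, C₀ = (0.0927·0.21 + 9.5·0.000835) / 9.593 = 0.002856 mg/L.
Travel time t = 6.14e+04 m / 0.62 m/s = 9.903e+04 s = 1.146 d.
C = 0.002856·exp(−0.11·1.146) = 0.002856·0.8815 = 0.002518 mg/L.

0.00252 mg/L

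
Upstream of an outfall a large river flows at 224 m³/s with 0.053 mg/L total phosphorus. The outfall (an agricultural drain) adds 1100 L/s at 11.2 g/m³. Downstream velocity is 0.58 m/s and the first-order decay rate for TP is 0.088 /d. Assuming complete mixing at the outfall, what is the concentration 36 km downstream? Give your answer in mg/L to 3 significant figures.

0.101 mg/L

1100 L/s = 1.1 m³/s.
After complete mixing, C₀ = (1.1·11.2 + 224·0.053) / 225.1 = 0.1075 mg/L.
Travel time t = 3.6e+04 m / 0.58 m/s = 6.207e+04 s = 0.7184 d.
C = 0.1075·exp(−0.088·0.7184) = 0.1075·0.9387 = 0.1009 mg/L.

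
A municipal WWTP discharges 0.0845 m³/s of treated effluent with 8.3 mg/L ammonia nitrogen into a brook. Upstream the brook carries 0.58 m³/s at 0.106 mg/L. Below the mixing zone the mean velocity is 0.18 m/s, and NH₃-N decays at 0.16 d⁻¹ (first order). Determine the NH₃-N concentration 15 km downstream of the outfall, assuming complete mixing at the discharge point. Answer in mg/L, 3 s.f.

After complete mixing, C₀ = (0.0845·8.3 + 0.58·0.106) / 0.6645 = 1.148 mg/L.
Travel time t = 1.5e+04 m / 0.18 m/s = 8.333e+04 s = 0.9645 d.
C = 1.148·exp(−0.16·0.9645) = 1.148·0.857 = 0.9838 mg/L.

0.984 mg/L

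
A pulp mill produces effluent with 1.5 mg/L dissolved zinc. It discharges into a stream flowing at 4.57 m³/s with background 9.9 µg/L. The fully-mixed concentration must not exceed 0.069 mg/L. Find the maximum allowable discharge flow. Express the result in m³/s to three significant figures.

9.9 µg/L = 0.0099 mg/L.
Mass balance at complete mixing: C_std·(Q_w + Q_r) = Q_w·C_e + Q_r·C_b.
Rearranging, Q_w = Q_r·(C_std − C_b)/(C_e − C_std) = 4.57·(0.069 − 0.0099) / (1.5 − 0.069) = 0.1887 m³/s.

0.189 m³/s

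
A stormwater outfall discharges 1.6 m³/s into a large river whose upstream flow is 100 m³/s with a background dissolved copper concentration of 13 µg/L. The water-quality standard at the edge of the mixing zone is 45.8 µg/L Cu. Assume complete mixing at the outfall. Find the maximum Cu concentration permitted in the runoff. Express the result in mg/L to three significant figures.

2.10 mg/L

13 µg/L = 0.013 mg/L.
45.8 µg/L = 0.0458 mg/L.
Mass balance: 0.0458·101.6 = 1.6·Cₑ + 100·0.013.
Cₑ = (4.653 − 1.3) / 1.6 = 2.096 mg/L.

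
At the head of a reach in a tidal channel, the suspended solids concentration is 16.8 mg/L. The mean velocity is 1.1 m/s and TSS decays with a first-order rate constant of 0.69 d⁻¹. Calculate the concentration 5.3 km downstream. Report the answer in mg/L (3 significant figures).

Travel time t = 5.3 km / 1.1 m/s = 5300/1.1 = 4818 s = 0.05577 d.
First-order decay: C = 16.8·exp(−0.69·0.05577) = 16.8·0.9623 = 16.17 mg/L.

16.2 mg/L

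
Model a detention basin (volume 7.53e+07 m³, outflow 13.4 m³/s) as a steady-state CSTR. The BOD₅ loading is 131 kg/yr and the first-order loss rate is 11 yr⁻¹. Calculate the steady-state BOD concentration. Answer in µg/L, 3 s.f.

Outflow Q = 13.4 m³/s × 3.156e+07 s/yr = 4.229e+08 m³/yr.
Steady-state CSTR mass balance: W = Q·C + k·V·C, so C = W/(Q + kV).
Q + kV = 4.229e+08 + 11·7.53e+07 = 1.251e+09 m³/yr.
C = 131/1.251e+09 = 1.047e-07 kg/m³ = 0.0001047 mg/L = 0.1047 µg/L.

0.105 µg/L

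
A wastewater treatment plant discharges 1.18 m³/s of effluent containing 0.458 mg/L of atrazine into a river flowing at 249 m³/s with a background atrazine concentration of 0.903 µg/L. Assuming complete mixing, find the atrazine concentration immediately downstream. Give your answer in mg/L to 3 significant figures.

0.00306 mg/L

0.903 µg/L = 0.000903 mg/L.
By mass balance at complete mixing, C = (1.18·0.458 + 249·0.000903) / (1.18 + 249) = 0.7653/250.2 = 0.003059 mg/L.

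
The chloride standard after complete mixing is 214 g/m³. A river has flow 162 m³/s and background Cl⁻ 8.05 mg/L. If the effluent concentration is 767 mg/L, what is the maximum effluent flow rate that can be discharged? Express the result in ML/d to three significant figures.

5210 ML/d

Mass balance at complete mixing: C_std·(Q_w + Q_r) = Q_w·C_e + Q_r·C_b.
Rearranging, Q_w = Q_r·(C_std − C_b)/(C_e − C_std) = 162·(214 − 8.05) / (767 − 214) = 60.33 m³/s.
= 5213 ML/d.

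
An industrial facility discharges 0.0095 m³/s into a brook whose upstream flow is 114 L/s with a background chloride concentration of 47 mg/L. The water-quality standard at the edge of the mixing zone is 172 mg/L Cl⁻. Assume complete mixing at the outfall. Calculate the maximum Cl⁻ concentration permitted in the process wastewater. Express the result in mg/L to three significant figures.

1670 mg/L

114 L/s = 0.114 m³/s.
Mass balance: 172·0.1235 = 0.0095·Cₑ + 0.114·47.
Cₑ = (21.24 − 5.358) / 0.0095 = 1672 mg/L.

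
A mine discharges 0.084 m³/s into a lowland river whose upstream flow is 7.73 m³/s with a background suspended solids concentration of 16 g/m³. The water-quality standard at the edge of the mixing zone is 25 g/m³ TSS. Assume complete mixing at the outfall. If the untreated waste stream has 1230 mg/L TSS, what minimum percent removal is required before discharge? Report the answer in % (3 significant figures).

30.6 %

Mass balance: 25·7.814 = 0.084·Cₑ + 7.73·16.
Cₑ = (195.3 − 123.7) / 0.084 = 853.2 mg/L.
Required removal = 1 − 853.2/1230 = 30.63 %.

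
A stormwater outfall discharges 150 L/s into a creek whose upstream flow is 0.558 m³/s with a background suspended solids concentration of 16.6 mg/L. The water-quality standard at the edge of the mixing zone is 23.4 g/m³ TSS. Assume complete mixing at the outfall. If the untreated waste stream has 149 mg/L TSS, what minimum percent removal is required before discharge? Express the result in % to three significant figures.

67.3 %

150 L/s = 0.15 m³/s.
Mass balance: 23.4·0.708 = 0.15·Cₑ + 0.558·16.6.
Cₑ = (16.57 − 9.263) / 0.15 = 48.7 mg/L.
Required removal = 1 − 48.7/149 = 67.32 %.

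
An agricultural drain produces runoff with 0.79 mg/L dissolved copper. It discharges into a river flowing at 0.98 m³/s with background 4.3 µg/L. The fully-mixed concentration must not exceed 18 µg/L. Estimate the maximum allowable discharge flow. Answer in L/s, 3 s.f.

17.4 L/s

4.3 µg/L = 0.0043 mg/L.
18 µg/L = 0.018 mg/L.
Mass balance at complete mixing: C_std·(Q_w + Q_r) = Q_w·C_e + Q_r·C_b.
Rearranging, Q_w = Q_r·(C_std − C_b)/(C_e − C_std) = 0.98·(0.018 − 0.0043) / (0.79 − 0.018) = 0.01739 m³/s.
= 17.39 L/s.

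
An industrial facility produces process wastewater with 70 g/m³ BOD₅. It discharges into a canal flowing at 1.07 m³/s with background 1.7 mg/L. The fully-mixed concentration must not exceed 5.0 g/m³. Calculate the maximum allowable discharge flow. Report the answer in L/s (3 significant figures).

54.3 L/s

Mass balance at complete mixing: C_std·(Q_w + Q_r) = Q_w·C_e + Q_r·C_b.
Rearranging, Q_w = Q_r·(C_std − C_b)/(C_e − C_std) = 1.07·(5 − 1.7) / (70 − 5) = 0.05432 m³/s.
= 54.32 L/s.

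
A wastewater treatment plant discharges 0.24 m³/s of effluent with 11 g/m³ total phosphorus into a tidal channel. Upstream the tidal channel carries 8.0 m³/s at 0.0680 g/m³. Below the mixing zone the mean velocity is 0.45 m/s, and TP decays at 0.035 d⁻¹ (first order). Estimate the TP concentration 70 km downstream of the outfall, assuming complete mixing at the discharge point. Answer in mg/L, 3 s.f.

0.363 mg/L

After complete mixing, C₀ = (0.24·11 + 8·0.068) / 8.24 = 0.3864 mg/L.
Travel time t = 7e+04 m / 0.45 m/s = 1.556e+05 s = 1.8 d.
C = 0.3864·exp(−0.035·1.8) = 0.3864·0.9389 = 0.3628 mg/L.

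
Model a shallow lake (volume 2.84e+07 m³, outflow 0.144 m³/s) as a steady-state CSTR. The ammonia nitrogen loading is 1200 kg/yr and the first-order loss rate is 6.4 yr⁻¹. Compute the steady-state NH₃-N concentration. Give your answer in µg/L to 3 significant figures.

Outflow Q = 0.144 m³/s × 3.156e+07 s/yr = 4.544e+06 m³/yr.
Steady-state CSTR mass balance: W = Q·C + k·V·C, so C = W/(Q + kV).
Q + kV = 4.544e+06 + 6.4·2.84e+07 = 1.863e+08 m³/yr.
C = 1200/1.863e+08 = 6.441e-06 kg/m³ = 0.006441 mg/L = 6.441 µg/L.

6.44 µg/L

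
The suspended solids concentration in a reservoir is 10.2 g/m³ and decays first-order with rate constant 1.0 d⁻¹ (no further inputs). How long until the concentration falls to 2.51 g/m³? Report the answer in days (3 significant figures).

1.40 d

t = ln(C₀/C)/k = ln(10.2/2.51)/1.0 = 1.402/1.0 = 1.402 d.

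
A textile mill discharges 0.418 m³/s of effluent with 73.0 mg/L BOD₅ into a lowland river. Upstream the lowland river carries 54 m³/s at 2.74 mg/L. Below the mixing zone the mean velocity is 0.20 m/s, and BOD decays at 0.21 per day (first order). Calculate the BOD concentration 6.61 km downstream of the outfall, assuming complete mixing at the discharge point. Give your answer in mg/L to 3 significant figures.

After complete mixing, C₀ = (0.418·73 + 54·2.74) / 54.42 = 3.28 mg/L.
Travel time t = 6610 m / 0.20 m/s = 3.305e+04 s = 0.3825 d.
C = 3.28·exp(−0.21·0.3825) = 3.28·0.9228 = 3.027 mg/L.

3.03 mg/L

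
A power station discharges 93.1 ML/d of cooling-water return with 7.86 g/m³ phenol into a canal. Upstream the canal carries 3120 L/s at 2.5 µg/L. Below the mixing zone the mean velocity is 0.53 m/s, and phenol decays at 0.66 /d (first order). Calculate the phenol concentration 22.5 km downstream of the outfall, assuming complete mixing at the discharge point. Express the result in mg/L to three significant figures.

93.1 ML/d = 1.078 m³/s.
3120 L/s = 3.12 m³/s.
2.5 µg/L = 0.0025 mg/L.
After complete mixing, C₀ = (1.078·7.86 + 3.12·0.0025) / 4.198 = 2.02 mg/L.
Travel time t = 2.25e+04 m / 0.53 m/s = 4.245e+04 s = 0.4914 d.
C = 2.02·exp(−0.66·0.4914) = 2.02·0.723 = 1.46 mg/L.

1.46 mg/L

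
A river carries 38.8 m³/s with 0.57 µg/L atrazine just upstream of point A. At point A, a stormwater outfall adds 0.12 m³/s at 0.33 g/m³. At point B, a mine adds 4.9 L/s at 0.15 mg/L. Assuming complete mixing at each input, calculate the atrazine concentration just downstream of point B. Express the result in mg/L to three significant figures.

0.57 µg/L = 0.00057 mg/L.
After input A: C = (38.8·0.00057 + 0.12·0.33) / 38.92 = 0.001586 mg/L.
4.9 L/s = 0.0049 m³/s.
After input B: C = (38.92·0.001586 + 0.0049·0.15) / 38.92 = 0.001604 mg/L.

0.00160 mg/L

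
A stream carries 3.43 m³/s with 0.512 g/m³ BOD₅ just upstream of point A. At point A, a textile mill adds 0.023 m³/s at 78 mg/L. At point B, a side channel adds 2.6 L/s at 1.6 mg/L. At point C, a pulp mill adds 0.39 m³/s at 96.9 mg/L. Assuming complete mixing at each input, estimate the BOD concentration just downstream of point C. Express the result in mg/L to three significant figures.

10.8 mg/L

After input A: C = (3.43·0.512 + 0.023·78) / 3.453 = 1.028 mg/L.
2.6 L/s = 0.0026 m³/s.
After input B: C = (3.453·1.028 + 0.0026·1.6) / 3.456 = 1.029 mg/L.
After input C: C = (3.456·1.029 + 0.39·96.9) / 3.846 = 10.75 mg/L.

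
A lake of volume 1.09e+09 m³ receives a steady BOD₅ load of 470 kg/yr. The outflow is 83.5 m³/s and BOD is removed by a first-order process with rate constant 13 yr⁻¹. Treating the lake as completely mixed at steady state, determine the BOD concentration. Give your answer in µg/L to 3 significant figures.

0.0280 µg/L

Outflow Q = 83.5 m³/s × 3.156e+07 s/yr = 2.635e+09 m³/yr.
Steady-state CSTR mass balance: W = Q·C + k·V·C, so C = W/(Q + kV).
Q + kV = 2.635e+09 + 13·1.09e+09 = 1.681e+10 m³/yr.
C = 470/1.681e+10 = 2.797e-08 kg/m³ = 2.797e-05 mg/L = 0.02797 µg/L.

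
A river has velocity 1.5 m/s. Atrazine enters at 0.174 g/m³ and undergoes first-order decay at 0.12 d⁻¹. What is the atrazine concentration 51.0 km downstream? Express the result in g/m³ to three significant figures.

0.166 g/m³

Travel time t = 51.0 km / 1.5 m/s = 5.1e+04/1.5 = 3.4e+04 s = 0.3935 d.
First-order decay: C = 0.174·exp(−0.12·0.3935) = 0.174·0.9539 = 0.166 g/m³.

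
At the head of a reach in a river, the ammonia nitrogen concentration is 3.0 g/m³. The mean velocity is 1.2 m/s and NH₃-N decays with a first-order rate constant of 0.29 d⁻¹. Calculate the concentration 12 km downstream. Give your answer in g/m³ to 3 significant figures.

Travel time t = 12 km / 1.2 m/s = 1.2e+04/1.2 = 1e+04 s = 0.1157 d.
First-order decay: C = 3.0·exp(−0.29·0.1157) = 3.0·0.967 = 2.901 g/m³.

2.90 g/m³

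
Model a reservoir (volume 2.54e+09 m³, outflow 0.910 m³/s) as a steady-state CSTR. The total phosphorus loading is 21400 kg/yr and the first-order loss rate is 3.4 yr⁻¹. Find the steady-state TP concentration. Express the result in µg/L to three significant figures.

2.47 µg/L

Outflow Q = 0.910 m³/s × 3.156e+07 s/yr = 2.872e+07 m³/yr.
Steady-state CSTR mass balance: W = Q·C + k·V·C, so C = W/(Q + kV).
Q + kV = 2.872e+07 + 3.4·2.54e+09 = 8.665e+09 m³/yr.
C = 21400/8.665e+09 = 2.47e-06 kg/m³ = 0.00247 mg/L = 2.47 µg/L.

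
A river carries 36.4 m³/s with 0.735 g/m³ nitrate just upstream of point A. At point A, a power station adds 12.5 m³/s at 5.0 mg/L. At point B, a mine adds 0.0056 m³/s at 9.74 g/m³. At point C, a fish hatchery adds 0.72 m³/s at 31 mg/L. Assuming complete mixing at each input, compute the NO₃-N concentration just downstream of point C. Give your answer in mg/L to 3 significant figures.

2.25 mg/L

After input A: C = (36.4·0.735 + 12.5·5) / 48.9 = 1.825 mg/L.
After input B: C = (48.9·1.825 + 0.0056·9.74) / 48.91 = 1.826 mg/L.
After input C: C = (48.91·1.826 + 0.72·31) / 49.63 = 2.249 mg/L.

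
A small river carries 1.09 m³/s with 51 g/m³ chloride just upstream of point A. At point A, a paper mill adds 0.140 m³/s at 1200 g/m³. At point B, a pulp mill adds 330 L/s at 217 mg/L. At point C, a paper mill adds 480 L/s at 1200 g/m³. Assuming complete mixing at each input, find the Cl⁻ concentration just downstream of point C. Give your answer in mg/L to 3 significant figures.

After input A: C = (1.09·51 + 0.14·1200) / 1.23 = 181.8 mg/L.
330 L/s = 0.33 m³/s.
After input B: C = (1.23·181.8 + 0.33·217) / 1.56 = 189.2 mg/L.
480 L/s = 0.48 m³/s.
After input C: C = (1.56·189.2 + 0.48·1200) / 2.04 = 427.1 mg/L.

427 mg/L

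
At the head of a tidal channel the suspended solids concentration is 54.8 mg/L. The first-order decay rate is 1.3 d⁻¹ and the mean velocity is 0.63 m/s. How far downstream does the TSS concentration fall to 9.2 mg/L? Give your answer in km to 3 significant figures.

74.7 km

From C = C₀·e^(−kt), t = ln(C₀/C)/k = ln(54.8/9.2)/1.3 = 1.784/1.3 = 1.373 d.
Distance = v·t = 0.63 m/s × 1.186e+05 s = 7.472e+04 m = 74.72 km.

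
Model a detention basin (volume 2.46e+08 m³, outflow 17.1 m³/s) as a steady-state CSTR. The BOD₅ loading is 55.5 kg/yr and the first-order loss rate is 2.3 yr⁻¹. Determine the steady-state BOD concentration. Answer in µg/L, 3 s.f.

0.0502 µg/L

Outflow Q = 17.1 m³/s × 3.156e+07 s/yr = 5.396e+08 m³/yr.
Steady-state CSTR mass balance: W = Q·C + k·V·C, so C = W/(Q + kV).
Q + kV = 5.396e+08 + 2.3·2.46e+08 = 1.105e+09 m³/yr.
C = 55.5/1.105e+09 = 5.021e-08 kg/m³ = 5.021e-05 mg/L = 0.05021 µg/L.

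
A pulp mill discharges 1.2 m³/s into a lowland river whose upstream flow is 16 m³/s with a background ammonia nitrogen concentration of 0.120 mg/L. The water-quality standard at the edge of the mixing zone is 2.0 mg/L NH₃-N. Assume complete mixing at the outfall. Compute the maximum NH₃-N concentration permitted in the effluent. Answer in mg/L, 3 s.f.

Mass balance: 2·17.2 = 1.2·Cₑ + 16·0.12.
Cₑ = (34.4 − 1.92) / 1.2 = 27.07 mg/L.

27.1 mg/L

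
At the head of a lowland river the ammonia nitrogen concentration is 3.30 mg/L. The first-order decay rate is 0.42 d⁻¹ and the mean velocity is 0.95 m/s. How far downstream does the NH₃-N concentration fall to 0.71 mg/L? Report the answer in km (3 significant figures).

From C = C₀·e^(−kt), t = ln(C₀/C)/k = ln(3.30/0.71)/0.42 = 1.536/0.42 = 3.658 d.
Distance = v·t = 0.95 m/s × 3.161e+05 s = 3.003e+05 m = 300.3 km.

300 km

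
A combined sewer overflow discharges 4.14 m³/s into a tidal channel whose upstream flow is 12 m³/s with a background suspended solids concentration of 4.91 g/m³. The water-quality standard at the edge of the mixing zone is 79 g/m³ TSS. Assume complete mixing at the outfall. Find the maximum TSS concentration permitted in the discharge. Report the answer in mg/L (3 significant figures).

294 mg/L

Mass balance: 79·16.14 = 4.14·Cₑ + 12·4.91.
Cₑ = (1275 − 58.92) / 4.14 = 293.8 mg/L.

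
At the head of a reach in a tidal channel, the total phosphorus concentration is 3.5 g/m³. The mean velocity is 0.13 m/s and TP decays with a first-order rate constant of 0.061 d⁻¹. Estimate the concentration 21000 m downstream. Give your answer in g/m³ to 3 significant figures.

Travel time t = 21000 m / 0.13 m/s = 2.1e+04/0.13 = 1.615e+05 s = 1.87 d.
First-order decay: C = 3.5·exp(−0.061·1.87) = 3.5·0.8922 = 3.123 g/m³.

3.12 g/m³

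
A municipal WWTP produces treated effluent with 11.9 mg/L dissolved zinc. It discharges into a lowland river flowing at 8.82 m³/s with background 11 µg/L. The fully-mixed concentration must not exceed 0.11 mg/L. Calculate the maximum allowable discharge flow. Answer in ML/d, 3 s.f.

11 µg/L = 0.011 mg/L.
Mass balance at complete mixing: C_std·(Q_w + Q_r) = Q_w·C_e + Q_r·C_b.
Rearranging, Q_w = Q_r·(C_std − C_b)/(C_e − C_std) = 8.82·(0.11 − 0.011) / (11.9 − 0.11) = 0.07406 m³/s.
= 6.399 ML/d.

6.40 ML/d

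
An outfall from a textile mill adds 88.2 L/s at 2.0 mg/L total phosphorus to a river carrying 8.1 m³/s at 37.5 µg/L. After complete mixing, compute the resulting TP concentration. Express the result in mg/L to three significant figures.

0.0586 mg/L

88.2 L/s = 0.0882 m³/s.
37.5 µg/L = 0.0375 mg/L.
Flow-weighted mixing gives C = (0.0882·2 + 8.1·0.0375) / (0.0882 + 8.1) = 0.4801/8.188 = 0.05864 mg/L.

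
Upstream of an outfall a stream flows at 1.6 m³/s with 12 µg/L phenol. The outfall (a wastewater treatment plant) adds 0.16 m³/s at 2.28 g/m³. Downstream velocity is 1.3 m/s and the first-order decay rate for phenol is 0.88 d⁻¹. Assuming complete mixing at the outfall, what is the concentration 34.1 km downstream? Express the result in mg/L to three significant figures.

12 µg/L = 0.012 mg/L.
After complete mixing, C₀ = (0.16·2.28 + 1.6·0.012) / 1.76 = 0.2182 mg/L.
Travel time t = 3.41e+04 m / 1.3 m/s = 2.623e+04 s = 0.3036 d.
C = 0.2182·exp(−0.88·0.3036) = 0.2182·0.7655 = 0.167 mg/L.

0.167 mg/L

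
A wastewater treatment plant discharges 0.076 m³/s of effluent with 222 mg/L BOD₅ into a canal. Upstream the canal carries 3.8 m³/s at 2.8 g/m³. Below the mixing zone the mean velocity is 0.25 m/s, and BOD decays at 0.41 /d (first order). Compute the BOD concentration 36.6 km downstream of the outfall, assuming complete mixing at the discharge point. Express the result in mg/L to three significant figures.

3.54 mg/L

After complete mixing, C₀ = (0.076·222 + 3.8·2.8) / 3.876 = 7.098 mg/L.
Travel time t = 3.66e+04 m / 0.25 m/s = 1.464e+05 s = 1.694 d.
C = 7.098·exp(−0.41·1.694) = 7.098·0.4992 = 3.543 mg/L.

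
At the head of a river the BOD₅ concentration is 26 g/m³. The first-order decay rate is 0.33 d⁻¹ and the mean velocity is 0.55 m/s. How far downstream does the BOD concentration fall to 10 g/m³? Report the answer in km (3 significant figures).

From C = C₀·e^(−kt), t = ln(C₀/C)/k = ln(26/10)/0.33 = 0.9555/0.33 = 2.895 d.
Distance = v·t = 0.55 m/s × 2.502e+05 s = 1.376e+05 m = 137.6 km.

138 km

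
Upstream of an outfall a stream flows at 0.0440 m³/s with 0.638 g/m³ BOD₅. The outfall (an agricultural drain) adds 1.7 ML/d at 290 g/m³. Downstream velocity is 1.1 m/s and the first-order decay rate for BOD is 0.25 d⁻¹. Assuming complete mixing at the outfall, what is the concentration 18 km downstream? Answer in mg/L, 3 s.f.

85.9 mg/L

1.7 ML/d = 0.01968 m³/s.
After complete mixing, C₀ = (0.01968·290 + 0.044·0.638) / 0.06368 = 90.05 mg/L.
Travel time t = 1.8e+04 m / 1.1 m/s = 1.636e+04 s = 0.1894 d.
C = 90.05·exp(−0.25·0.1894) = 90.05·0.9538 = 85.89 mg/L.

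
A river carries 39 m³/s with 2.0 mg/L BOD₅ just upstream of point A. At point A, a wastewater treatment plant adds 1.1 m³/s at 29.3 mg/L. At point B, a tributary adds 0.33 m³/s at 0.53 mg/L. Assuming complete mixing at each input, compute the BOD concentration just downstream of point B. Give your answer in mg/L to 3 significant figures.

After input A: C = (39·2 + 1.1·29.3) / 40.1 = 2.749 mg/L.
After input B: C = (40.1·2.749 + 0.33·0.53) / 40.43 = 2.731 mg/L.

2.73 mg/L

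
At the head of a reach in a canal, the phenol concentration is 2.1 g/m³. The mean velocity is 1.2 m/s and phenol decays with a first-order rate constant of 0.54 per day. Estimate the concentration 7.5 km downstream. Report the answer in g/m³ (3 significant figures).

2.02 g/m³

Travel time t = 7.5 km / 1.2 m/s = 7500/1.2 = 6250 s = 0.07234 d.
First-order decay: C = 2.1·exp(−0.54·0.07234) = 2.1·0.9617 = 2.02 g/m³.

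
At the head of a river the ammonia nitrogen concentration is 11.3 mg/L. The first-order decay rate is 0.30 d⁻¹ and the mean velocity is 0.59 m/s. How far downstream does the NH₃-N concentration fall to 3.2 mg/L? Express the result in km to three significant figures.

From C = C₀·e^(−kt), t = ln(C₀/C)/k = ln(11.3/3.2)/0.30 = 1.262/0.30 = 4.206 d.
Distance = v·t = 0.59 m/s × 3.634e+05 s = 2.144e+05 m = 214.4 km.

214 km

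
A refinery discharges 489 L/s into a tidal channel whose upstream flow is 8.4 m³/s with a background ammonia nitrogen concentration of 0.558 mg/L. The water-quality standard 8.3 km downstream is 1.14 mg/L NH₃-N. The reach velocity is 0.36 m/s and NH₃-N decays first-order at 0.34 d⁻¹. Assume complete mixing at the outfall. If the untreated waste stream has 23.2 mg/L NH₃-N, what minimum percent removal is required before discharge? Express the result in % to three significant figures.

489 L/s = 0.489 m³/s.
Travel time to the compliance point: t = 8300/0.36 = 2.306e+04 s = 0.2668 d; decay factor exp(−0.34·0.2668) = 0.9133.
So the concentration just after mixing may be at most 1.14/0.9133 = 1.248 mg/L.
Mass balance: 1.248·8.889 = 0.489·Cₑ + 8.4·0.558.
Cₑ = (11.1 − 4.687) / 0.489 = 13.11 mg/L.
Required removal = 1 − 13.11/23.2 = 43.51 %.

43.5 %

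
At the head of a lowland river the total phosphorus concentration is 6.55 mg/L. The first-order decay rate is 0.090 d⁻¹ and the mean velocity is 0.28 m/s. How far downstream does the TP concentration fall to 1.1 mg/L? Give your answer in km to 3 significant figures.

480 km

From C = C₀·e^(−kt), t = ln(C₀/C)/k = ln(6.55/1.1)/0.090 = 1.784/0.090 = 19.82 d.
Distance = v·t = 0.28 m/s × 1.713e+06 s = 4.796e+05 m = 479.6 km.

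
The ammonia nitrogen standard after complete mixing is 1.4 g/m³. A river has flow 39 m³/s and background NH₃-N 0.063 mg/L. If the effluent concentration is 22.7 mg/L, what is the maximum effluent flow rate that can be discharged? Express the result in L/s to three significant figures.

Mass balance at complete mixing: C_std·(Q_w + Q_r) = Q_w·C_e + Q_r·C_b.
Rearranging, Q_w = Q_r·(C_std − C_b)/(C_e − C_std) = 39·(1.4 − 0.063) / (22.7 − 1.4) = 2.448 m³/s.
= 2448 L/s.

2450 L/s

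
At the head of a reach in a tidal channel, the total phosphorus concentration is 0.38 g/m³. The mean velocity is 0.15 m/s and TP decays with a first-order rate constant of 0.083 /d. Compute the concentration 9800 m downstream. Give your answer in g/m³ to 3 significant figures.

Travel time t = 9800 m / 0.15 m/s = 9800/0.15 = 6.533e+04 s = 0.7562 d.
First-order decay: C = 0.38·exp(−0.083·0.7562) = 0.38·0.9392 = 0.3569 g/m³.

0.357 g/m³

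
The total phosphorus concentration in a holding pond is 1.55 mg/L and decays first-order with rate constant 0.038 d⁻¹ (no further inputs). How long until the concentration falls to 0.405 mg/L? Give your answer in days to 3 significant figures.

t = ln(C₀/C)/k = ln(1.55/0.405)/0.038 = 1.342/0.038 = 35.32 d.

35.3 d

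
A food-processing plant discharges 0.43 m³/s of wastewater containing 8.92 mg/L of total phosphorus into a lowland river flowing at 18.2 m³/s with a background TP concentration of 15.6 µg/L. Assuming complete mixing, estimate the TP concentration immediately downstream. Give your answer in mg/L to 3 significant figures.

15.6 µg/L = 0.0156 mg/L.
Conservation of mass across the mixing zone: C = (0.43·8.92 + 18.2·0.0156) / (0.43 + 18.2) = 4.12/18.63 = 0.2211 mg/L.

0.221 mg/L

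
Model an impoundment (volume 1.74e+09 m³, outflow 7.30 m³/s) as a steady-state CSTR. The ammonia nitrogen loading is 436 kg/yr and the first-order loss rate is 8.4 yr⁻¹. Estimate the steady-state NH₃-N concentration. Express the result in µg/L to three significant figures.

0.0294 µg/L

Outflow Q = 7.30 m³/s × 3.156e+07 s/yr = 2.304e+08 m³/yr.
Steady-state CSTR mass balance: W = Q·C + k·V·C, so C = W/(Q + kV).
Q + kV = 2.304e+08 + 8.4·1.74e+09 = 1.485e+10 m³/yr.
C = 436/1.485e+10 = 2.937e-08 kg/m³ = 2.937e-05 mg/L = 0.02937 µg/L.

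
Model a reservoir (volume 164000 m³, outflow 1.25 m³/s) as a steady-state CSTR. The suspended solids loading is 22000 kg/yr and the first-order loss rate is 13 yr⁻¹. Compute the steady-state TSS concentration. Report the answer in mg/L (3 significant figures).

Outflow Q = 1.25 m³/s × 3.156e+07 s/yr = 3.945e+07 m³/yr.
Steady-state CSTR mass balance: W = Q·C + k·V·C, so C = W/(Q + kV).
Q + kV = 3.945e+07 + 13·164000 = 4.158e+07 m³/yr.
C = 22000/4.158e+07 = 0.0005291 kg/m³ = 0.5291 mg/L.

0.529 mg/L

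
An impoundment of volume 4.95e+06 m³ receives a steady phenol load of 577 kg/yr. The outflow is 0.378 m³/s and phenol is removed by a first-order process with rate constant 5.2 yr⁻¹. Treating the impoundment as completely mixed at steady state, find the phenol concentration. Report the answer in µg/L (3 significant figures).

Outflow Q = 0.378 m³/s × 3.156e+07 s/yr = 1.193e+07 m³/yr.
Steady-state CSTR mass balance: W = Q·C + k·V·C, so C = W/(Q + kV).
Q + kV = 1.193e+07 + 5.2·4.95e+06 = 3.767e+07 m³/yr.
C = 577/3.767e+07 = 1.532e-05 kg/m³ = 0.01532 mg/L = 15.32 µg/L.

15.3 µg/L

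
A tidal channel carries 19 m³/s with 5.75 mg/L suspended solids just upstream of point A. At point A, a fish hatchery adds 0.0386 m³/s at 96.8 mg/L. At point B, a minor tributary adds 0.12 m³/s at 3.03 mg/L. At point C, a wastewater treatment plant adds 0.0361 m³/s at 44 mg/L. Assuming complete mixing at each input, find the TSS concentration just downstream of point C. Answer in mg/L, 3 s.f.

5.99 mg/L

After input A: C = (19·5.75 + 0.0386·96.8) / 19.04 = 5.935 mg/L.
After input B: C = (19.04·5.935 + 0.12·3.03) / 19.16 = 5.916 mg/L.
After input C: C = (19.16·5.916 + 0.0361·44) / 19.19 = 5.988 mg/L.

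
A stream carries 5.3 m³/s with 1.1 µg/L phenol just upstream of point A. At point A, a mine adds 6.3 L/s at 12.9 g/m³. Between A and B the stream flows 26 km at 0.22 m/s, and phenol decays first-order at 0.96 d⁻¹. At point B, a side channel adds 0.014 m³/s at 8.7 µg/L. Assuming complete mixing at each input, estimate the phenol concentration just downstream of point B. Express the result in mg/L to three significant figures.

0.00443 mg/L

1.1 µg/L = 0.0011 mg/L.
6.3 L/s = 0.0063 m³/s.
After input A: C = (5.3·0.0011 + 0.0063·12.9) / 5.306 = 0.01641 mg/L.
Over the 26 km reach to input B (t = 1.182e+05 s = 1.368 d), decay gives C = 0.01641·exp(−0.96·1.368) = 0.004415 mg/L.
8.7 µg/L = 0.0087 mg/L.
After input B: C = (5.306·0.004415 + 0.014·0.0087) / 5.32 = 0.004426 mg/L.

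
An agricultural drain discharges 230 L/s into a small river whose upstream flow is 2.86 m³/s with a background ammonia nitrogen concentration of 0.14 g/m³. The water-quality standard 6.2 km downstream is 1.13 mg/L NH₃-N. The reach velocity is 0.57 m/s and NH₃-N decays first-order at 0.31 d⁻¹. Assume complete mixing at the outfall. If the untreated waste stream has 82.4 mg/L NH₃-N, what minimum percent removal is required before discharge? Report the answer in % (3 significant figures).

230 L/s = 0.23 m³/s.
Travel time to the compliance point: t = 6200/0.57 = 1.088e+04 s = 0.1259 d; decay factor exp(−0.31·0.1259) = 0.9617.
So the concentration just after mixing may be at most 1.13/0.9617 = 1.175 mg/L.
Mass balance: 1.175·3.09 = 0.23·Cₑ + 2.86·0.14.
Cₑ = (3.631 − 0.4004) / 0.23 = 14.04 mg/L.
Required removal = 1 − 14.04/82.4 = 82.96 %.

83.0 %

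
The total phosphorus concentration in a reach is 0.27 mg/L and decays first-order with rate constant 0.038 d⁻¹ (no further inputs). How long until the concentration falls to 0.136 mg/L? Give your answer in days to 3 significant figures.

18.0 d

t = ln(C₀/C)/k = ln(0.27/0.136)/0.038 = 0.6858/0.038 = 18.05 d.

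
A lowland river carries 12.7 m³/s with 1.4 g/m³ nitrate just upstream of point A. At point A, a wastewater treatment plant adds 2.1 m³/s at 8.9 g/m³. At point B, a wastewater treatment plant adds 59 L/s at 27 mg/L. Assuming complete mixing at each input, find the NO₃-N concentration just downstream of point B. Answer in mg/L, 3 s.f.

After input A: C = (12.7·1.4 + 2.1·8.9) / 14.8 = 2.464 mg/L.
59 L/s = 0.059 m³/s.
After input B: C = (14.8·2.464 + 0.059·27) / 14.86 = 2.562 mg/L.

2.56 mg/L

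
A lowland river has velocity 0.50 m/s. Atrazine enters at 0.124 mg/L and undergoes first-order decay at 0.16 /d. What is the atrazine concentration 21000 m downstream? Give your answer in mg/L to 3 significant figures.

Travel time t = 21000 m / 0.50 m/s = 2.1e+04/0.50 = 4.2e+04 s = 0.4861 d.
First-order decay: C = 0.124·exp(−0.16·0.4861) = 0.124·0.9252 = 0.1147 mg/L.

0.115 mg/L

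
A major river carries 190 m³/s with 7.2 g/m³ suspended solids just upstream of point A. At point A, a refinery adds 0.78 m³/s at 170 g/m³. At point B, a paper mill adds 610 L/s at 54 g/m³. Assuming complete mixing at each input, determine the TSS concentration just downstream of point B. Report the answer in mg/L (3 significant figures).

8.01 mg/L

After input A: C = (190·7.2 + 0.78·170) / 190.8 = 7.866 mg/L.
610 L/s = 0.61 m³/s.
After input B: C = (190.8·7.866 + 0.61·54) / 191.4 = 8.013 mg/L.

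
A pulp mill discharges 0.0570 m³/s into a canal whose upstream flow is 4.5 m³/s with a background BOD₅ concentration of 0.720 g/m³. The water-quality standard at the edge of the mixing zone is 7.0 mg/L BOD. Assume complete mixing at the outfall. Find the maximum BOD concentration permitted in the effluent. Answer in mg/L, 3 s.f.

Mass balance: 7·4.557 = 0.057·Cₑ + 4.5·0.72.
Cₑ = (31.9 − 3.24) / 0.057 = 502.8 mg/L.

503 mg/L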